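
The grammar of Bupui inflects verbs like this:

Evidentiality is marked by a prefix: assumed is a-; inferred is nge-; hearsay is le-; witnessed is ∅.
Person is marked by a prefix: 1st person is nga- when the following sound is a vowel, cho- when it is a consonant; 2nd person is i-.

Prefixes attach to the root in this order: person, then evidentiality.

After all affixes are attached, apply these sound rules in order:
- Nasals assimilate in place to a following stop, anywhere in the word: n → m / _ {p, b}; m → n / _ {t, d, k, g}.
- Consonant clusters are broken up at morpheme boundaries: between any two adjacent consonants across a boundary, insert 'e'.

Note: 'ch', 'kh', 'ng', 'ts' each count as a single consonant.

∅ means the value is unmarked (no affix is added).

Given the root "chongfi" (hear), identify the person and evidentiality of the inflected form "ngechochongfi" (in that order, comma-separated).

1st person, inferred

Segment: nge-cho-chongfi.
person: nga/cho- → 1st person.
evidentiality: nge- → inferred.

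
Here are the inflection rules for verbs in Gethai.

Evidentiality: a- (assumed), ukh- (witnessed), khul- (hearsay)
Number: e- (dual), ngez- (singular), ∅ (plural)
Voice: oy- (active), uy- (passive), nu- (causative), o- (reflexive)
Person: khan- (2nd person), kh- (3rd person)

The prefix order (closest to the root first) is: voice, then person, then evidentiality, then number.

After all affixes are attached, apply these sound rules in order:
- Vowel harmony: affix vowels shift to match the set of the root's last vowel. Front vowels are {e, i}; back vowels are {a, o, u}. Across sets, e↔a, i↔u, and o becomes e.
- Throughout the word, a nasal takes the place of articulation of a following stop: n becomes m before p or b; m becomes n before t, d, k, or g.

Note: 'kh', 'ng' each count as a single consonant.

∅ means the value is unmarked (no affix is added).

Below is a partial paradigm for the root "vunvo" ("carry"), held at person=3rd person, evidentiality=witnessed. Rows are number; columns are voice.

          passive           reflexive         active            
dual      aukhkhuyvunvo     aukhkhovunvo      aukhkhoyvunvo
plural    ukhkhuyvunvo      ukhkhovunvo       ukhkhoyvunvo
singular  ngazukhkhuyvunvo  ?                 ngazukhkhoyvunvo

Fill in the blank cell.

ngazukhkhovunvo

Attach voice reflexive o- → ovunvo.
Attach person 3rd person kh- → khovunvo.
Attach evidentiality witnessed ukh- → ukhkhovunvo.
Attach number singular ngez- → ngezukhkhovunvo.
Apply vowel harmony: ngezukhkhovunvo → ngazukhkhovunvo.
Nasal assimilation: no change.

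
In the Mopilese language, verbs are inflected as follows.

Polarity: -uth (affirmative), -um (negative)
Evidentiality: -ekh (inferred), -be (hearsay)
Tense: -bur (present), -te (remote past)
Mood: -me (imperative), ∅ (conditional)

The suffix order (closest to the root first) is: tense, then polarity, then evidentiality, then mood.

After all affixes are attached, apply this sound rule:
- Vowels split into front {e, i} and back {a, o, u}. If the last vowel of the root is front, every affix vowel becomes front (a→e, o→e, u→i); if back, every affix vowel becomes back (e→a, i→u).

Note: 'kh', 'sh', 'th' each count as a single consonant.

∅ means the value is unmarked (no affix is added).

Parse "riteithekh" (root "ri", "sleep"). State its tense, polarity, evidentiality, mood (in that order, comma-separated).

remote past, affirmative, inferred, conditional

Segment: ri-te-uth-ekh.
tense: -te → remote past.
polarity: -uth → affirmative.
evidentiality: -ekh → inferred.
mood: ∅ → conditional.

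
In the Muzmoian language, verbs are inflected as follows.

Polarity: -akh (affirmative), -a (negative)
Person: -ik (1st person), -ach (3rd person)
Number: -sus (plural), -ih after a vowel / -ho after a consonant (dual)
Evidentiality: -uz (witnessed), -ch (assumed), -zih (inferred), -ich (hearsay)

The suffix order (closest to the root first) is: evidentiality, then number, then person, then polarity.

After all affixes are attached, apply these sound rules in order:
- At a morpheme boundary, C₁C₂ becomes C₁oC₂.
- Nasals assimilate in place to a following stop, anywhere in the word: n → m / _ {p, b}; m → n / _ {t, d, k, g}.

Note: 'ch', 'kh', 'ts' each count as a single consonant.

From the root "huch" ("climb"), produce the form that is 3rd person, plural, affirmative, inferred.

huchozihosusachakh

Attach evidentiality inferred -zih → huchzih.
Attach number plural -sus → huchzihsus.
Attach person 3rd person -ach → huchzihsusach.
Attach polarity affirmative -akh → huchzihsusachakh.
Apply epenthesis: huchzihsusachakh → huchozihosusachakh.
Nasal assimilation: no change.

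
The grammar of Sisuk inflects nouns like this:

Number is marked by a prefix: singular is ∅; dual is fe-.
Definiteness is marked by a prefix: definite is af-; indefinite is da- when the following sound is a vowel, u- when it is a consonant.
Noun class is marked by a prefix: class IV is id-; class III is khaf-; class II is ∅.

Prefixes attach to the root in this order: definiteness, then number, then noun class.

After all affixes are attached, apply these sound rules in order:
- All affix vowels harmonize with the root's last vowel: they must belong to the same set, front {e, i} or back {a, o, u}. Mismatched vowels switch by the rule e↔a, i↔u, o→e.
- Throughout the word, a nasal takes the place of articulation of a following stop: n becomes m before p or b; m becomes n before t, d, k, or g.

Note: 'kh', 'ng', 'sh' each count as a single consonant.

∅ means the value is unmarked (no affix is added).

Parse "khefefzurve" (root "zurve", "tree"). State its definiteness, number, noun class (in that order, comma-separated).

Segment: khaf-af-zurve.
definiteness: af- → definite.
number: ∅ → singular.
noun class: khaf- → class III.

definite, singular, class III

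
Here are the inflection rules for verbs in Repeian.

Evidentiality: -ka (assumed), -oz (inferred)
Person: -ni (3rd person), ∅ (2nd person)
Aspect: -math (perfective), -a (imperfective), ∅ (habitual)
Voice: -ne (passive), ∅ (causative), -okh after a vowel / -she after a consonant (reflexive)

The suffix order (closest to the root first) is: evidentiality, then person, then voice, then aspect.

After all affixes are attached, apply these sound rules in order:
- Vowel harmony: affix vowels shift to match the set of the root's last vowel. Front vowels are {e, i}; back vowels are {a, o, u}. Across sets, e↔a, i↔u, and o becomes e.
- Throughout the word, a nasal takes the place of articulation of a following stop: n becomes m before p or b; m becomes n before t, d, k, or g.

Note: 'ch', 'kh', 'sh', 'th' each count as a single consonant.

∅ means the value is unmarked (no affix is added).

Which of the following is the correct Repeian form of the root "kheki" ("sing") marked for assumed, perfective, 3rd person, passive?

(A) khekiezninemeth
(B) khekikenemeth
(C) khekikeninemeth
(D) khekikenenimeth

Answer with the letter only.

C

Attach evidentiality assumed -ka → khekika.
Attach person 3rd person -ni → khekikani.
Attach voice passive -ne → khekikanine.
Attach aspect perfective -math → khekikaninemath.
Apply vowel harmony: khekikaninemath → khekikeninemeth.
Nasal assimilation: no change.
So the correct form is khekikeninemeth, option (C).
(A) khekiezninemeth is wrong: it uses inferred instead of assumed for evidentiality.
(D) khekikenenimeth is wrong: it has the affixes in the wrong order.
(B) khekikenemeth is wrong: it uses 2nd person instead of 3rd person for person.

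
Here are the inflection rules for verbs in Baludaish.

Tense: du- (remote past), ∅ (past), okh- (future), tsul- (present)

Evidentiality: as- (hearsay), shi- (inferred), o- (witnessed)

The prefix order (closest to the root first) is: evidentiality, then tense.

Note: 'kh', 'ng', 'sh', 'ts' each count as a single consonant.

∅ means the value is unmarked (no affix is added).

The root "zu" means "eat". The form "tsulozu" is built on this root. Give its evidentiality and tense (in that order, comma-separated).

witnessed, present

Segment: tsul-o-zu.
evidentiality: o- → witnessed.
tense: tsul- → present.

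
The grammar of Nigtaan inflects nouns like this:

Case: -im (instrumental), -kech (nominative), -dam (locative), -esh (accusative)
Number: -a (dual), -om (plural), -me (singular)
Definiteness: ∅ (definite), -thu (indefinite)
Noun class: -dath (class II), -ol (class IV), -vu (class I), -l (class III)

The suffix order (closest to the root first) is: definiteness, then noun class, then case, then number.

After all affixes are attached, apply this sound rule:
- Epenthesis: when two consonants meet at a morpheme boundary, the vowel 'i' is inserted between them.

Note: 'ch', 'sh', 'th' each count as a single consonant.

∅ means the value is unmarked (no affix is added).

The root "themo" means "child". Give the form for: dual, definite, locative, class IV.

themoolidama

definiteness = definite: zero marking, form stays themo.
Attach noun class class IV -ol → themool.
Attach case locative -dam → themooldam.
Attach number dual -a → themooldama.
Apply epenthesis: themooldama → themoolidama.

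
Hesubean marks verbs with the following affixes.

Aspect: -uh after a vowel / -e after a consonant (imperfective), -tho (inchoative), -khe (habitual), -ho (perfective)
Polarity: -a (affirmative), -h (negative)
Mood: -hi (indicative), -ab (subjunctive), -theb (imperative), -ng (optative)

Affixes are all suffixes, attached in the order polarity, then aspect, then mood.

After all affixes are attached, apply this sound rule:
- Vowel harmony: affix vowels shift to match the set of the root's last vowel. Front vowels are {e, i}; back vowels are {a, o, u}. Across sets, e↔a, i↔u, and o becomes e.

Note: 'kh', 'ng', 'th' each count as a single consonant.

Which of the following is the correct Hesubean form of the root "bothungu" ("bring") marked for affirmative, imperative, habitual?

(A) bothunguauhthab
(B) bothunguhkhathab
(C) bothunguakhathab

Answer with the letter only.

C

Attach polarity affirmative -a → bothungua.
Attach aspect habitual -khe → bothunguakhe.
Attach mood imperative -theb → bothunguakhetheb.
Apply vowel harmony: bothunguakhetheb → bothunguakhathab.
So the correct form is bothunguakhathab, option (C).
(B) bothunguhkhathab is wrong: it uses negative instead of affirmative for polarity.
(A) bothunguauhthab is wrong: it uses imperfective instead of habitual for aspect.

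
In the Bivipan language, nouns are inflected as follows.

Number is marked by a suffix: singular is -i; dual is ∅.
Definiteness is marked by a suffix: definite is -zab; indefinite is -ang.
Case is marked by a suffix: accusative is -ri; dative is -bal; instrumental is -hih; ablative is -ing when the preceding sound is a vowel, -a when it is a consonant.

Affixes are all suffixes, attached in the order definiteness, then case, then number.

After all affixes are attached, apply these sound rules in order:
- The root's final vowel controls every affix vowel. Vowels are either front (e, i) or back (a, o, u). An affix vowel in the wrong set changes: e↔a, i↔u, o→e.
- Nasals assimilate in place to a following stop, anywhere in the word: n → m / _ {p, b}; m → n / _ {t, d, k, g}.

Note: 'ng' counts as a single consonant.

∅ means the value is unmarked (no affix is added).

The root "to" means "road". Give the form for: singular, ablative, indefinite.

Attach definiteness indefinite -ang → toang.
Attach case ablative -a (after consonant 'ng') → toanga.
Attach number singular -i → toangai.
Apply vowel harmony: toangai → toangau.
Nasal assimilation: no change.

toangau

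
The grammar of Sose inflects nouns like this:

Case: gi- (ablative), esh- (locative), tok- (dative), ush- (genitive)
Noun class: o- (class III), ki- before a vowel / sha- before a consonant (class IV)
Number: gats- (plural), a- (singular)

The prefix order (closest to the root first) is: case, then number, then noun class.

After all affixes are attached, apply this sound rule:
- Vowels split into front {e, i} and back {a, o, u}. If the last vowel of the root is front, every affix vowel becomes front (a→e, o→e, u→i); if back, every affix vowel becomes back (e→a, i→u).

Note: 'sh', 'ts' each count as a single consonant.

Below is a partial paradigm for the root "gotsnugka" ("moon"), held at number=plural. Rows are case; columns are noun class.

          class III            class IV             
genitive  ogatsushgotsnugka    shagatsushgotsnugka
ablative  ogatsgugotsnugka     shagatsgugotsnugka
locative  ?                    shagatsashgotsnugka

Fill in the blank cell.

Attach case locative esh- → eshgotsnugka.
Attach number plural gats- → gatseshgotsnugka.
Attach noun class class III o- → ogatseshgotsnugka.
Apply vowel harmony: ogatseshgotsnugka → ogatsashgotsnugka.

ogatsashgotsnugka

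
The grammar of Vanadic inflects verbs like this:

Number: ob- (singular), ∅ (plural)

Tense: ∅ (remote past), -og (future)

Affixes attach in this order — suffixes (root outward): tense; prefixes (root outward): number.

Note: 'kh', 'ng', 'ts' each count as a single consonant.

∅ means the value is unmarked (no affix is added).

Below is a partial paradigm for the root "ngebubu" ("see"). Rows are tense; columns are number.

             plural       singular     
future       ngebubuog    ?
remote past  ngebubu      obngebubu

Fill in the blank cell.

Attach number singular ob- → obngebubu.
Attach tense future -og → obngebubuog.

obngebubuog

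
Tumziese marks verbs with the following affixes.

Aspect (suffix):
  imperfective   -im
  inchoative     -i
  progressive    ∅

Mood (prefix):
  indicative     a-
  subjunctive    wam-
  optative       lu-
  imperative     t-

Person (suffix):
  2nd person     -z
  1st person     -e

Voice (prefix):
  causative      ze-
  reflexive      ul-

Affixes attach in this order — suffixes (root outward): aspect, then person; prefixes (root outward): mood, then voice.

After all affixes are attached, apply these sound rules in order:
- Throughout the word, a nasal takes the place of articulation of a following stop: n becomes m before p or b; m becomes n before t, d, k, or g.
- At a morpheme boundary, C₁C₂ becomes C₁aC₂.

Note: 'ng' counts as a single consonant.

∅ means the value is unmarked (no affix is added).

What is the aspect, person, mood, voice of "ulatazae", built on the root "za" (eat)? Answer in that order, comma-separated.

Segment: ul-t-za-e.
aspect: ∅ → progressive.
person: -e → 1st person.
mood: t- → imperative.
voice: ul- → reflexive.

progressive, 1st person, imperative, reflexive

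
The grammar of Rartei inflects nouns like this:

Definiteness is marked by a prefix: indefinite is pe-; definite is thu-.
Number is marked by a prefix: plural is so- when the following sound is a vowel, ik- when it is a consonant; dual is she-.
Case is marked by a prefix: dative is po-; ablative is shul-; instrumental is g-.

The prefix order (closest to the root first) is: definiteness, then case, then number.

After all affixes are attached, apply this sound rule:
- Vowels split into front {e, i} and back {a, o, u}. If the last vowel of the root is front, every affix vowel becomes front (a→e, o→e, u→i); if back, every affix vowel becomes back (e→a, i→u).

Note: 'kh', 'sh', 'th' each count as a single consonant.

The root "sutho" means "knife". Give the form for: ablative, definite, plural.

Attach definiteness definite thu- → thusutho.
Attach case ablative shul- → shulthusutho.
Attach number plural ik- (before consonant 'sh') → ikshulthusutho.
Apply vowel harmony: ikshulthusutho → ukshulthusutho.

ukshulthusutho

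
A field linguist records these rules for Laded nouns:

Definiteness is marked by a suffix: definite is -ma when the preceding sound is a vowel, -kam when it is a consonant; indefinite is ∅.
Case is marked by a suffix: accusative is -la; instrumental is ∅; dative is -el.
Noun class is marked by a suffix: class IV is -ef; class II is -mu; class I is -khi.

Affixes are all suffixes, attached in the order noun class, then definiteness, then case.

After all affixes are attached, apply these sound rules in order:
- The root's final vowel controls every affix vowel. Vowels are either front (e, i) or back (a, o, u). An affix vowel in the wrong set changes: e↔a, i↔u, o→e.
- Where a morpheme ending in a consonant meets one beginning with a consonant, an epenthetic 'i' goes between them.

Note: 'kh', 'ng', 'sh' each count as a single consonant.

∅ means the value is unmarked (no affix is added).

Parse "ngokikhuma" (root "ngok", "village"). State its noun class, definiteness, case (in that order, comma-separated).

Segment: ngok-khi-ma.
noun class: -khi → class I.
definiteness: -ma/kam → definite.
case: ∅ → instrumental.

class I, definite, instrumental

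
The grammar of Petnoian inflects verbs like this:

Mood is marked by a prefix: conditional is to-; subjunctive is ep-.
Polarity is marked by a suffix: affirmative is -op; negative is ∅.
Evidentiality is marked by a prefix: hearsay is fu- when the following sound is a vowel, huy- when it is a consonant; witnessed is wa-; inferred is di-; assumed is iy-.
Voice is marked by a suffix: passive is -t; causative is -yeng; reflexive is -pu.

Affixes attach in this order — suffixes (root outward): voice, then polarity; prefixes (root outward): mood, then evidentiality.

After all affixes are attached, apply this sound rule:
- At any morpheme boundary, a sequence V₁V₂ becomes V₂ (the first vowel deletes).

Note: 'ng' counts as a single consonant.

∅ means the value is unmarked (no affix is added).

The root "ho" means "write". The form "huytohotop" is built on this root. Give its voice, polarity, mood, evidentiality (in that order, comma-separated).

Segment: huy-to-ho-t-op.
voice: -t → passive.
polarity: -op → affirmative.
mood: to- → conditional.
evidentiality: fu/huy- → hearsay.

passive, affirmative, conditional, hearsay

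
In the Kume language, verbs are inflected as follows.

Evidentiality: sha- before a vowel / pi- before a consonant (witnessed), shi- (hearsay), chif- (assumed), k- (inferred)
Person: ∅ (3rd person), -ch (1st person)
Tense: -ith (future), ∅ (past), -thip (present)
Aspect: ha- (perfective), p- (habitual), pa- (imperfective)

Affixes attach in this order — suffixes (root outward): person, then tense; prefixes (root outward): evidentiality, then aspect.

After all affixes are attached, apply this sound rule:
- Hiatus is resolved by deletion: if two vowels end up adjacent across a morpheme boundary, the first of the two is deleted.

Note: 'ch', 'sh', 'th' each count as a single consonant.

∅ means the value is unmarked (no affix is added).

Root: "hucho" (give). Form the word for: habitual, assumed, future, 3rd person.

person = 3rd person: zero marking, form stays hucho.
Attach tense future -ith → huchoith.
Attach evidentiality assumed chif- → chifhuchoith.
Attach aspect habitual p- → pchifhuchoith.
Apply vowel deletion: pchifhuchoith → pchifhuchith.

pchifhuchith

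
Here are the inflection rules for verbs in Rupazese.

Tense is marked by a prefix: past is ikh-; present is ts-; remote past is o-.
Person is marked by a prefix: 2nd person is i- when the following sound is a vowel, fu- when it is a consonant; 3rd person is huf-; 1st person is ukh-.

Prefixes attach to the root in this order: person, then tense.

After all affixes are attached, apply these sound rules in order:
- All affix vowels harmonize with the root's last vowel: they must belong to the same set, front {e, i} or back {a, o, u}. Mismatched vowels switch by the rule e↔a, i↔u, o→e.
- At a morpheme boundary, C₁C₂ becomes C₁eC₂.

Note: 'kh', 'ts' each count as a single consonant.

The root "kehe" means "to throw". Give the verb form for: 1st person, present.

tsikhekehe

Attach person 1st person ukh- → ukhkehe.
Attach tense present ts- → tsukhkehe.
Apply vowel harmony: tsukhkehe → tsikhkehe.
Apply epenthesis: tsikhkehe → tsikhekehe.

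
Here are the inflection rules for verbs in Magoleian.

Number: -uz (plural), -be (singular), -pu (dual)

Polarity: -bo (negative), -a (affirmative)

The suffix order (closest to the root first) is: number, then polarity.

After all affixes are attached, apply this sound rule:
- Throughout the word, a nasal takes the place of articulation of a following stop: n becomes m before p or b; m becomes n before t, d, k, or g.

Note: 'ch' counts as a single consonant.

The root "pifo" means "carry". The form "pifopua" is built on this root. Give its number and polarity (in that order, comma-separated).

Segment: pifo-pu-a.
number: -pu → dual.
polarity: -a → affirmative.

dual, affirmative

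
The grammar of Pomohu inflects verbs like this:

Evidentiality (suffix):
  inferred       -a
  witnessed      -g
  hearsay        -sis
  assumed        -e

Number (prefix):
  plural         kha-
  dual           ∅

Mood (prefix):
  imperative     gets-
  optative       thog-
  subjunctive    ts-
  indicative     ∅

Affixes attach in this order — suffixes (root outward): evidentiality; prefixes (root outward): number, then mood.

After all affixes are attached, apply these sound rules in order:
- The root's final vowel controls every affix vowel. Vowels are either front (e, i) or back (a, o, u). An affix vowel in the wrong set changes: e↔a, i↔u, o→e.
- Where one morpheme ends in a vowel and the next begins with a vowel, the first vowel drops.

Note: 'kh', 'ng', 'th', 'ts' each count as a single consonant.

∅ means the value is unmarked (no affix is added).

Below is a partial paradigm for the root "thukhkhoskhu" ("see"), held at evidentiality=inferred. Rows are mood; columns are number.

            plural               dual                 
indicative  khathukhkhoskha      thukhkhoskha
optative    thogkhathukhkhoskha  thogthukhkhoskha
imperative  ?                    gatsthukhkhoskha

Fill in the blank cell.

Attach number plural kha- → khathukhkhoskhu.
Attach evidentiality inferred -a → khathukhkhoskhua.
Attach mood imperative gets- → getskhathukhkhoskhua.
Apply vowel harmony: getskhathukhkhoskhua → gatskhathukhkhoskhua.
Apply vowel deletion: gatskhathukhkhoskhua → gatskhathukhkhoskha.

gatskhathukhkhoskha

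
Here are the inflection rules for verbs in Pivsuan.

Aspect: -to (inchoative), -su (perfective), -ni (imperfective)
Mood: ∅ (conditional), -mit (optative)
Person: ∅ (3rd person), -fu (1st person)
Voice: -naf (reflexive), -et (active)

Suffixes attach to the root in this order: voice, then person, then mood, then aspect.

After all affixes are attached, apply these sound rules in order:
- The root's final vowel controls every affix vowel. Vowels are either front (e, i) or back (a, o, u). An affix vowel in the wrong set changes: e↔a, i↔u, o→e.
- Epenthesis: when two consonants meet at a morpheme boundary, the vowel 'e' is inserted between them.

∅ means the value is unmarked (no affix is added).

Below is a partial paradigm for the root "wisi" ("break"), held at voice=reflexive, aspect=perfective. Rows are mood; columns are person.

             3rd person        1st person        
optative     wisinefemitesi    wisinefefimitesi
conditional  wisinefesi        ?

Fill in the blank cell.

Attach voice reflexive -naf → wisinaf.
Attach person 1st person -fu → wisinaffu.
mood = conditional: zero marking, form stays wisinaffu.
Attach aspect perfective -su → wisinaffusu.
Apply vowel harmony: wisinaffusu → wisineffisi.
Apply epenthesis: wisineffisi → wisinefefisi.

wisinefefisi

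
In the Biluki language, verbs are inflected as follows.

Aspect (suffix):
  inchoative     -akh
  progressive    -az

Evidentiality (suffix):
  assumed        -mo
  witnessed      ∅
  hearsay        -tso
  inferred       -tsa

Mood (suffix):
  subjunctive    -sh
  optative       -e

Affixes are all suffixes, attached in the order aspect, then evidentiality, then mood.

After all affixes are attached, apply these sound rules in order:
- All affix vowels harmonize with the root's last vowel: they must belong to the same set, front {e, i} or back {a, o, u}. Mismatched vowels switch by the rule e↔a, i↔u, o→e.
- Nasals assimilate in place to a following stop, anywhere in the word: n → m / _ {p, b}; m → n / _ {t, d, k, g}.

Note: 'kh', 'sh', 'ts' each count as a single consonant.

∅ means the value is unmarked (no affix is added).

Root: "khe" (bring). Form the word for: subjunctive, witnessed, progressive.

Attach aspect progressive -az → kheaz.
evidentiality = witnessed: zero marking, form stays kheaz.
Attach mood subjunctive -sh → kheazsh.
Apply vowel harmony: kheazsh → kheezsh.
Nasal assimilation: no change.

kheezsh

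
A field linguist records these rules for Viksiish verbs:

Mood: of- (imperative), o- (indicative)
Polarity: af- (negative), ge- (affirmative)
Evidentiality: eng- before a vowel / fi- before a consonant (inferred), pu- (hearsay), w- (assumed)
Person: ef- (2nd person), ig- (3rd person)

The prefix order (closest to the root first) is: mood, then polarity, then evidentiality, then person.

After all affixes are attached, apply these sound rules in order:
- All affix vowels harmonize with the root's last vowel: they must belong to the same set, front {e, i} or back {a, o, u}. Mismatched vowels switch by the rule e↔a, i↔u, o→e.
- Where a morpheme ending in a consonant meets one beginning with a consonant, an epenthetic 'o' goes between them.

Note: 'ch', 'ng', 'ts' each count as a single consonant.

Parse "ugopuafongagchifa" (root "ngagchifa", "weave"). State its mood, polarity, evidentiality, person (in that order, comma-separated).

indicative, negative, hearsay, 3rd person

Segment: ig-pu-af-o-ngagchifa.
mood: o- → indicative.
polarity: af- → negative.
evidentiality: pu- → hearsay.
person: ig- → 3rd person.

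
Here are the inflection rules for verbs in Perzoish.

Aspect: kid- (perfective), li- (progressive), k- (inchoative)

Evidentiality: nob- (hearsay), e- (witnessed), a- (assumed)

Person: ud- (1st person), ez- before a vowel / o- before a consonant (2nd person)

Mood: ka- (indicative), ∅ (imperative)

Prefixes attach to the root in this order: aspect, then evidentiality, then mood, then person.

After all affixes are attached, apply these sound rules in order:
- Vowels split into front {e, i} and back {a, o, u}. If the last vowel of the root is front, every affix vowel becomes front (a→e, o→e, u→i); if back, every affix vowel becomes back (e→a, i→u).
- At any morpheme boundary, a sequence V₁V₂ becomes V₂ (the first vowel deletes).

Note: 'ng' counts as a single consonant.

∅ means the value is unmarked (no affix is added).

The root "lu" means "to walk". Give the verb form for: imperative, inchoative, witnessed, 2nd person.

azaklu

Attach aspect inchoative k- → klu.
Attach evidentiality witnessed e- → eklu.
mood = imperative: zero marking, form stays eklu.
Attach person 2nd person ez- (before vowel 'e') → ezeklu.
Apply vowel harmony: ezeklu → azaklu.
Vowel deletion: no change.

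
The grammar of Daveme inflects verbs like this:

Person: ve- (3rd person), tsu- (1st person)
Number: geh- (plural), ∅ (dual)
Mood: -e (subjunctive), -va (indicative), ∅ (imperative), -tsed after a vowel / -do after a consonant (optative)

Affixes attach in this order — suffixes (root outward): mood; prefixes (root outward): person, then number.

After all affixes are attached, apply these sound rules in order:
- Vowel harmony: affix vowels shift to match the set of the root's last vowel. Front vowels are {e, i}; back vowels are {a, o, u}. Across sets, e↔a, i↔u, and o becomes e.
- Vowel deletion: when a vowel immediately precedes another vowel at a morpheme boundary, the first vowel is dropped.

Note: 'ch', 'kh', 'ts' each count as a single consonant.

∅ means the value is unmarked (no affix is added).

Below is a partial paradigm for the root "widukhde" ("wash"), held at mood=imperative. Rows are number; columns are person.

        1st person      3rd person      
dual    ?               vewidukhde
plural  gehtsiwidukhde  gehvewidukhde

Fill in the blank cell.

tsiwidukhde

Attach person 1st person tsu- → tsuwidukhde.
mood = imperative: zero marking, form stays tsuwidukhde.
number = dual: zero marking, form stays tsuwidukhde.
Apply vowel harmony: tsuwidukhde → tsiwidukhde.
Vowel deletion: no change.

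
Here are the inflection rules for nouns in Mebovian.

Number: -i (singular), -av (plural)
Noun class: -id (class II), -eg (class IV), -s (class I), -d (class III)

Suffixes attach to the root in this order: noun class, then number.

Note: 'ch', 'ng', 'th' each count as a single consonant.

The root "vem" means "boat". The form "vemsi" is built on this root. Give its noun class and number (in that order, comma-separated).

Segment: vem-s-i.
noun class: -s → class I.
number: -i → singular.

class I, singular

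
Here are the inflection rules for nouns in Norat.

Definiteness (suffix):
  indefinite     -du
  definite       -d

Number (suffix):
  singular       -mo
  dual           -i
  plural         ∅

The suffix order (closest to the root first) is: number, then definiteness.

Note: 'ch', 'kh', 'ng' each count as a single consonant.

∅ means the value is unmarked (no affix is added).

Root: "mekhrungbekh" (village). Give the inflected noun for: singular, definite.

mekhrungbekhmod

Attach number singular -mo → mekhrungbekhmo.
Attach definiteness definite -d → mekhrungbekhmod.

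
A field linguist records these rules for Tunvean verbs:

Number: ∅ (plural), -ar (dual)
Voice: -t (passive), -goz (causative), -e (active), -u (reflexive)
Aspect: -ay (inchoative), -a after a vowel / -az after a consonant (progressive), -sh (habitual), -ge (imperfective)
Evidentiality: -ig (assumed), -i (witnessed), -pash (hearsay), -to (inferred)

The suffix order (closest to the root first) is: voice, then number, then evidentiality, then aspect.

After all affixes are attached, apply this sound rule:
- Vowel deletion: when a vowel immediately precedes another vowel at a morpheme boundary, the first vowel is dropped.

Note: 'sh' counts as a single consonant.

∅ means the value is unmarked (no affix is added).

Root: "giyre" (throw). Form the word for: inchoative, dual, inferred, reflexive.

Attach voice reflexive -u → giyreu.
Attach number dual -ar → giyreuar.
Attach evidentiality inferred -to → giyreuarto.
Attach aspect inchoative -ay → giyreuartoay.
Apply vowel deletion: giyreuartoay → giyrartay.

giyrartay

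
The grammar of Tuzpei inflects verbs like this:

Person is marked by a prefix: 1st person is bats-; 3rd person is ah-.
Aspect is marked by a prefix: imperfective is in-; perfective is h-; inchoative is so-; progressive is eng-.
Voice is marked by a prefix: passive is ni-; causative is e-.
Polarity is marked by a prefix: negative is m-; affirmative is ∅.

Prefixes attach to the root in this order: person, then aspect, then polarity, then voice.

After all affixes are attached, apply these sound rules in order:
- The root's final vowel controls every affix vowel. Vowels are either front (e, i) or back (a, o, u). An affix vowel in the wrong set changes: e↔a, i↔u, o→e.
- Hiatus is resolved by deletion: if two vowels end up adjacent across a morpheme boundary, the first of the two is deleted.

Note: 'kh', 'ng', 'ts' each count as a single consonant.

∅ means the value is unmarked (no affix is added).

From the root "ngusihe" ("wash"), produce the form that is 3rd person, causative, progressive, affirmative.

engehngusihe

Attach person 3rd person ah- → ahngusihe.
Attach aspect progressive eng- → engahngusihe.
polarity = affirmative: zero marking, form stays engahngusihe.
Attach voice causative e- → eengahngusihe.
Apply vowel harmony: eengahngusihe → eengehngusihe.
Apply vowel deletion: eengehngusihe → engehngusihe.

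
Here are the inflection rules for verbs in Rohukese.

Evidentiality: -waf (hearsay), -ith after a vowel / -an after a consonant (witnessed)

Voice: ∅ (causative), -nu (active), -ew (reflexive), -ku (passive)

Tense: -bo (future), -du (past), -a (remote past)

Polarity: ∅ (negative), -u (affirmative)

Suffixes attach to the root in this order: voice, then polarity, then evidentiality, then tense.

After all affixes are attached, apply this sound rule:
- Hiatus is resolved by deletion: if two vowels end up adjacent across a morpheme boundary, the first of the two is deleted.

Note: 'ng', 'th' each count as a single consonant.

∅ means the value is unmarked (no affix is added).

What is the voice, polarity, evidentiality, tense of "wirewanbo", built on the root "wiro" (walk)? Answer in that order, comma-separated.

reflexive, negative, witnessed, future

Segment: wiro-ew-an-bo.
voice: -ew → reflexive.
polarity: ∅ → negative.
evidentiality: -ith/an → witnessed.
tense: -bo → future.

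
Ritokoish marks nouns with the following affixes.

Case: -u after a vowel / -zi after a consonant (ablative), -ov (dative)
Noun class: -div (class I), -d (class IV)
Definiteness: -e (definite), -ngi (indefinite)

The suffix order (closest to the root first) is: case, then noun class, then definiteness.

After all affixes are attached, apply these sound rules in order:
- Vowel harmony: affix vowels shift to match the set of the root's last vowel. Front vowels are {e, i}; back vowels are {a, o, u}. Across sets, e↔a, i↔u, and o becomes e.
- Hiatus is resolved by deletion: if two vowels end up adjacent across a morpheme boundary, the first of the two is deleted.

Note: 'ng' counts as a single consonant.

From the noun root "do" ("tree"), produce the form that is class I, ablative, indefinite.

duduvngu

Attach case ablative -u (after vowel 'o') → dou.
Attach noun class class I -div → doudiv.
Attach definiteness indefinite -ngi → doudivngi.
Apply vowel harmony: doudivngi → douduvngu.
Apply vowel deletion: douduvngu → duduvngu.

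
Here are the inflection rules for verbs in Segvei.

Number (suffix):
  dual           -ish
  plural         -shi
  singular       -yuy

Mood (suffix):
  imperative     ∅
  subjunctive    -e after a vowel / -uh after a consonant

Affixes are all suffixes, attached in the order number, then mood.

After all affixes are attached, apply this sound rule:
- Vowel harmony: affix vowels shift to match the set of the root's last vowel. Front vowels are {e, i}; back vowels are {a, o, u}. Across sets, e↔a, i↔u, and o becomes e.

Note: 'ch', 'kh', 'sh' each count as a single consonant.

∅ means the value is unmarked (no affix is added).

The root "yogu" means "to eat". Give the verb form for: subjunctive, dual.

yoguushuh

Attach number dual -ish → yoguish.
Attach mood subjunctive -uh (after consonant 'sh') → yoguishuh.
Apply vowel harmony: yoguishuh → yoguushuh.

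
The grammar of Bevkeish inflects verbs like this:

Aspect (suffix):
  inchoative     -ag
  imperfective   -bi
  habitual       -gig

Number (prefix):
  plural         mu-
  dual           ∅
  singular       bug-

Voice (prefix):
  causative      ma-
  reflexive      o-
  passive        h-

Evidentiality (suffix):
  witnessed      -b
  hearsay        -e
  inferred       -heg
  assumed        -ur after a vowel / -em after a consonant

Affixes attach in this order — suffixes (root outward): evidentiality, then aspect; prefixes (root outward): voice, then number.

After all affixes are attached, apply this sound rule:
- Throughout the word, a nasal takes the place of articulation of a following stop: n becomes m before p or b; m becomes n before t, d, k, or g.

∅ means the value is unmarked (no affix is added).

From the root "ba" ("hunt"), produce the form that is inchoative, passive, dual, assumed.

hbaurag

Attach voice passive h- → hba.
Attach evidentiality assumed -ur (after vowel 'a') → hbaur.
Attach aspect inchoative -ag → hbaurag.
number = dual: zero marking, form stays hbaurag.
Nasal assimilation: no change.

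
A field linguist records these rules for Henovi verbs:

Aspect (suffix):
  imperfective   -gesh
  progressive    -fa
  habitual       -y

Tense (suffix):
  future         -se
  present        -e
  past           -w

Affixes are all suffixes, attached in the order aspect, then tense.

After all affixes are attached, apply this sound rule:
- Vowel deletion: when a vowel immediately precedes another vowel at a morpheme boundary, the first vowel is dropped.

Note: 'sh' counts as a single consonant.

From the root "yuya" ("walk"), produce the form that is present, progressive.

yuyafe

Attach aspect progressive -fa → yuyafa.
Attach tense present -e → yuyafae.
Apply vowel deletion: yuyafae → yuyafe.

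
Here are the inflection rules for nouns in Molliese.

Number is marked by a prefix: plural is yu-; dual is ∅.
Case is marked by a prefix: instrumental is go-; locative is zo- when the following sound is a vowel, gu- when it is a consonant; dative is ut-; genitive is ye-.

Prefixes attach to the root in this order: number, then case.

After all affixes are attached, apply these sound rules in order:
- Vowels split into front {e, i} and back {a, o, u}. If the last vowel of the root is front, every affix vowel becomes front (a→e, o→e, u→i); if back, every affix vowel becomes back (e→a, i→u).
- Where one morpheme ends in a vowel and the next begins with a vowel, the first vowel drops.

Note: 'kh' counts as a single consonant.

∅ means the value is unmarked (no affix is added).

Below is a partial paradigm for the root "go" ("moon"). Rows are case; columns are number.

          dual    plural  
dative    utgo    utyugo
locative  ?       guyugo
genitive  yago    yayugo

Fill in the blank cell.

number = dual: zero marking, form stays go.
Attach case locative gu- (before consonant 'g') → gugo.
Vowel harmony: no change.
Vowel deletion: no change.

gugo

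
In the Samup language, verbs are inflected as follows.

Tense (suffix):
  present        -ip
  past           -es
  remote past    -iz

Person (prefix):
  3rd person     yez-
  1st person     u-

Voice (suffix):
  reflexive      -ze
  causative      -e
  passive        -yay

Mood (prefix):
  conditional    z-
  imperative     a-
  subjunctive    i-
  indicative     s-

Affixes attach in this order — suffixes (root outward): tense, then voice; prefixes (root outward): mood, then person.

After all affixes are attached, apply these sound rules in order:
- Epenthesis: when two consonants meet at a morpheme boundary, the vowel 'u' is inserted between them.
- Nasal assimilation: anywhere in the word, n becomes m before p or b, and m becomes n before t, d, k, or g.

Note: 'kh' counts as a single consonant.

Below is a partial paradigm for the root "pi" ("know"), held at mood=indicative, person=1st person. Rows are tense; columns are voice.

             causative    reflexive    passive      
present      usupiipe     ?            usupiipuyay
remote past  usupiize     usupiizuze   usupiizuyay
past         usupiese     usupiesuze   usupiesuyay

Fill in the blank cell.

usupiipuze

Attach mood indicative s- → spi.
Attach tense present -ip → spiip.
Attach person 1st person u- → uspiip.
Attach voice reflexive -ze → uspiipze.
Apply epenthesis: uspiipze → usupiipuze.
Nasal assimilation: no change.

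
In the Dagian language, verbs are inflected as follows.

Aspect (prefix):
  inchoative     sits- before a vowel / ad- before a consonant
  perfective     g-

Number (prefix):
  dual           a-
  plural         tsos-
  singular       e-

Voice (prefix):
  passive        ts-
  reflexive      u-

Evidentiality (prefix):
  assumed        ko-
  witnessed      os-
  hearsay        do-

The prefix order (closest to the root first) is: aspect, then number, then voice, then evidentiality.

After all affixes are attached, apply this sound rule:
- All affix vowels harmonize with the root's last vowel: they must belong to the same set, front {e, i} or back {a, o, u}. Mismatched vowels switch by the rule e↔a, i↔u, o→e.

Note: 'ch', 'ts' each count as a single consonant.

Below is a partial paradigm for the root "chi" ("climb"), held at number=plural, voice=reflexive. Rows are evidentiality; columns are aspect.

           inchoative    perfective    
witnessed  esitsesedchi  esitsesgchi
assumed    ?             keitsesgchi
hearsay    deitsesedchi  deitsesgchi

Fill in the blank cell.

keitsesedchi

Attach aspect inchoative ad- (before consonant 'ch') → adchi.
Attach number plural tsos- → tsosadchi.
Attach voice reflexive u- → utsosadchi.
Attach evidentiality assumed ko- → koutsosadchi.
Apply vowel harmony: koutsosadchi → keitsesedchi.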